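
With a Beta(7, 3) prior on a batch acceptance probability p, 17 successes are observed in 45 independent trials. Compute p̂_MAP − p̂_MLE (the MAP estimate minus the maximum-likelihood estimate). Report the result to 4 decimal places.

Posterior is Beta(24, 31); MAP = (24−1)/(55−2) = 23/53 ≈ 0.43396.
MLE ignores the prior: p̂_MLE = k/n = 17/45 ≈ 0.37778.
Difference = 23/53 − 17/45 = 134/2385 ≈ 0.0562.

MAP − MLE = 0.0562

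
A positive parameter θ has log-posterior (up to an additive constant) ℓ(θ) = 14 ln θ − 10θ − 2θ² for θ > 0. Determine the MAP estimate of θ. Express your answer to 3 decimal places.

ℓ'(θ) = 14/θ − 10 − 4θ. Setting this to zero and multiplying by θ: 4θ² + 10θ − 14 = 0.
θ = (−10 + √(10² + 4·4·14)) / (2·4) = (−10 + √324) / 8 = (−10 + 18)/8 = 1.
ℓ''(θ) = −14/θ² − 4 < 0, confirming a maximum.

θ̂_MAP = 1.000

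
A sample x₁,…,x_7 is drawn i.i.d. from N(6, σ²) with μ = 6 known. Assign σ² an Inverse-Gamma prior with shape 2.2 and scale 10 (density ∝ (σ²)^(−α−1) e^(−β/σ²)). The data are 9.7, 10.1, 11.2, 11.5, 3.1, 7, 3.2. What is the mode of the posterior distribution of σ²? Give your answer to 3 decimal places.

σ̂²_MAP = 9.331

Sum of squared deviations about the known mean: SS = (9.7−6)² + (10.1−6)² + (11.2−6)² + (11.5−6)² + (3.1−6)² + (7−6)² + (3.2−6)² = 105.04.
The Normal likelihood contributes (σ²)^(−n/2) exp(−SS/(2σ²)), so the posterior is Inverse-Gamma(α + n/2, β + SS/2) = Inverse-Gamma(5.7, 62.52).
The mode of Inverse-Gamma(a, b) is b/(a+1) = 62.52/6.7 ≈ 9.331.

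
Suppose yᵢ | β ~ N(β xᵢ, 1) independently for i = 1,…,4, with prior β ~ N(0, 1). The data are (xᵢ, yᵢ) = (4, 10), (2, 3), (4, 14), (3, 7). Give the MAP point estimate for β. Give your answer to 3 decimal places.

log p(β | y) = −Σ(yᵢ − βxᵢ)²/(2·1) − β²/(2·1) + const.
Setting the derivative to zero: Σxᵢ(yᵢ − βxᵢ)/1 − β/1 = 0, so β = Σxᵢyᵢ / (Σxᵢ² + σ²/τ²).
Σxᵢyᵢ = 4·10 + 2·3 + 4·14 + 3·7 = 123; Σxᵢ² = 45; σ²/τ² = 1.
β̂_MAP = 123 / (45 + 1) = 123/46 ≈ 2.674.

β̂_MAP = 2.674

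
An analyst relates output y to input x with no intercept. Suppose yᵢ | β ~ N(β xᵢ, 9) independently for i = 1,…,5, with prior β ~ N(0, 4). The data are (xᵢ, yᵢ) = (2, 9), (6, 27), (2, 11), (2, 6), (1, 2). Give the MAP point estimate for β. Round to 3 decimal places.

β̂_MAP = 4.215

log p(β | y) = −Σ(yᵢ − βxᵢ)²/(2·9) − β²/(2·4) + const.
Setting the derivative to zero: Σxᵢ(yᵢ − βxᵢ)/9 − β/4 = 0, so β = Σxᵢyᵢ / (Σxᵢ² + σ²/τ²).
Σxᵢyᵢ = 2·9 + 6·27 + 2·11 + 2·6 + 1·2 = 216; Σxᵢ² = 49; σ²/τ² = 2.25.
β̂_MAP = 216 / (49 + 2.25) = 216/51.25 ≈ 4.215.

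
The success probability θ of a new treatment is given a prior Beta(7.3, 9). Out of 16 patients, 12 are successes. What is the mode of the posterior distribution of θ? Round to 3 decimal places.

Prior: Beta(7.3, 9).
Data: 12 successes in 16 trials. The binomial likelihood contributes θ^12(1−θ)^4, so the posterior is Beta(7.3+12, 9+4) = Beta(19.3, 13).
For Beta(a, b) with a, b > 1 the mode is (a−1)/(a+b−2) = 18.3/30.3 ≈ 0.604.

θ̂_MAP = 0.604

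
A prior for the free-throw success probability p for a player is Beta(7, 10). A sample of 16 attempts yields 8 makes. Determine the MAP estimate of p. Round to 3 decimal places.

Prior: Beta(7, 10).
Data: 8 successes in 16 trials. The binomial likelihood contributes p^8(1−p)^8, so the posterior is Beta(7+8, 10+8) = Beta(15, 18).
For Beta(a, b) with a, b > 1 the mode is (a−1)/(a+b−2) = 14/31 ≈ 0.452.

p̂_MAP = 0.452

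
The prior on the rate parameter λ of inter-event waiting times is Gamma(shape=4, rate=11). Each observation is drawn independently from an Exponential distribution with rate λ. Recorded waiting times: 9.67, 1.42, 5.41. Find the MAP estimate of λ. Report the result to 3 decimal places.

λ̂_MAP = 0.218

The Exponential(rate=λ) likelihood is ∝ λ^n e^(−λΣtᵢ). Here n = 3 and Σtᵢ = 9.67 + 1.42 + 5.41 = 16.50.
Posterior ∝ λ^3e^(−11λ) · λ^3e^(−16.50λ) = λ^6e^(−27.50λ), i.e. Gamma(7, 27.50).
Mode = (a−1)/b = 6/27.50 ≈ 0.218.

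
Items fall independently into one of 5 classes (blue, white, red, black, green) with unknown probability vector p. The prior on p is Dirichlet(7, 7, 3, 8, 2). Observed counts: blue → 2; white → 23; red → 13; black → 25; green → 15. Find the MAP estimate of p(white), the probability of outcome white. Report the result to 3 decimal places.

The posterior is Dirichlet(αᵢ + nᵢ) = Dirichlet(9, 30, 16, 33, 17).
For a Dirichlet(a₁,…,a_K) with all aᵢ > 1, the mode has j-th component (aⱼ − 1)/(Σaᵢ − K).
Here Σaᵢ = 105 and K = 5, so p(white) = (30 − 1)/(105 − 5) = 29/100 ≈ 0.290.

MAP estimate of p(white) = 0.290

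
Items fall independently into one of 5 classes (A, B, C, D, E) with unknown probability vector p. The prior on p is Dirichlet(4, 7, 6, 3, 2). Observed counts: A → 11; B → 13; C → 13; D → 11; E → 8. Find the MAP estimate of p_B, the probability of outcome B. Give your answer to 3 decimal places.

The posterior is Dirichlet(αᵢ + nᵢ) = Dirichlet(15, 20, 19, 14, 10).
For a Dirichlet(a₁,…,a_K) with all aᵢ > 1, the mode has j-th component (aⱼ − 1)/(Σaᵢ − K).
Here Σaᵢ = 78 and K = 5, so p_B = (20 − 1)/(78 − 5) = 19/73 ≈ 0.260.

MAP estimate of p_B = 0.260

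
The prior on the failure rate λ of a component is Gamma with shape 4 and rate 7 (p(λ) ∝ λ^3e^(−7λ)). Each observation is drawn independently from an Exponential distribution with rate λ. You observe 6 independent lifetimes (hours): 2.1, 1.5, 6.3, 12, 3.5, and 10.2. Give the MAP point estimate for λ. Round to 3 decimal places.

λ̂_MAP = 0.211

The Exponential(rate=λ) likelihood is ∝ λ^n e^(−λΣtᵢ). Here n = 6 and Σtᵢ = 2.1 + 1.5 + 6.3 + 12 + 3.5 + 10.2 = 35.6.
Posterior ∝ λ^3e^(−7λ) · λ^6e^(−35.6λ) = λ^9e^(−42.6λ), i.e. Gamma(10, 42.6).
Mode = (a−1)/b = 9/42.6 ≈ 0.211.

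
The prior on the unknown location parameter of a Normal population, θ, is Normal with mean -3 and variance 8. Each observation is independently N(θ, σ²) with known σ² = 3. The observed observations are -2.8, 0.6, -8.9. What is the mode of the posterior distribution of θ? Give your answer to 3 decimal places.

n = 3; x̄ = ((-2.8) + 0.6 + (-8.9))/3 = -11.1/3 = -3.7.
For a Normal prior and Normal likelihood with known variance, the posterior is Normal; its mode equals its mean, the precision-weighted average.
Prior precision 1/σ₀² = 1/8 = 0.125; data precision n/σ² = 3/3 = 1.
θ̂ = (0.125·(-3) + 1·(-3.7)) / (0.125 + 1) = (-4.075)/1.125 = -163/45 ≈ -3.622.

θ̂_MAP = -3.622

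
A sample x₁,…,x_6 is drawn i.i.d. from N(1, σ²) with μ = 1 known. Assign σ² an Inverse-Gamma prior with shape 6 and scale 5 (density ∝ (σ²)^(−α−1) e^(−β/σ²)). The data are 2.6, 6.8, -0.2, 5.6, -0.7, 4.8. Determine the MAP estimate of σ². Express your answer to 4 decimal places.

Sum of squared deviations about the known mean: SS = (2.6−1)² + (6.8−1)² + (-0.2−1)² + (5.6−1)² + (-0.7−1)² + (4.8−1)² = 76.13.
The Normal likelihood contributes (σ²)^(−n/2) exp(−SS/(2σ²)), so the posterior is Inverse-Gamma(α + n/2, β + SS/2) = Inverse-Gamma(9, 43.065).
The mode of Inverse-Gamma(a, b) is b/(a+1) = 43.065/10 ≈ 4.3065.

σ̂²_MAP = 4.3065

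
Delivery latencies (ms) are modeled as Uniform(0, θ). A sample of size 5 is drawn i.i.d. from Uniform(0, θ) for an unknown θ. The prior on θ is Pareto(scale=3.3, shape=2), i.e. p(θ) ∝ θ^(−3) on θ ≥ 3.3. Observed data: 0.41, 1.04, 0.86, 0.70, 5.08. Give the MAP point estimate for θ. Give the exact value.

θ̂_MAP = 5.08

The Uniform(0, θ) likelihood is θ^(−n) for θ ≥ max(xᵢ), zero otherwise. Here max(xᵢ) = 5.08.
Posterior ∝ θ^(−3) · θ^(−5) = θ^(−8) on θ ≥ max(3.3, 5.08) = 5.08.
This density is strictly decreasing in θ, so the posterior mode lies at the lower boundary of the support.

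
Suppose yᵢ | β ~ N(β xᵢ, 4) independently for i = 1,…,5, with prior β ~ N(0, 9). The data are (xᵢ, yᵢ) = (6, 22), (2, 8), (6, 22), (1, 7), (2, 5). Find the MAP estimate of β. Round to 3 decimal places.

β̂_MAP = 3.647

log p(β | y) = −Σ(yᵢ − βxᵢ)²/(2·4) − β²/(2·9) + const.
Setting the derivative to zero: Σxᵢ(yᵢ − βxᵢ)/4 − β/9 = 0, so β = Σxᵢyᵢ / (Σxᵢ² + σ²/τ²).
Σxᵢyᵢ = 6·22 + 2·8 + 6·22 + 1·7 + 2·5 = 297; Σxᵢ² = 81; σ²/τ² = 4/9.
β̂_MAP = 297 / (81 + 4/9) = 297/(733/9) = 2673/733 ≈ 3.647.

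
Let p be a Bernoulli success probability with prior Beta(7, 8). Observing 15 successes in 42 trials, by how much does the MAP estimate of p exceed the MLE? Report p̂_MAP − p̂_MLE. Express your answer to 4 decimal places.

Posterior is Beta(22, 35); MAP = (22−1)/(57−2) = 21/55 ≈ 0.38182.
MLE ignores the prior: p̂_MLE = k/n = 15/42 ≈ 0.35714.
Difference = 21/55 − 15/42 = 19/770 ≈ 0.0247.

MAP − MLE = 0.0247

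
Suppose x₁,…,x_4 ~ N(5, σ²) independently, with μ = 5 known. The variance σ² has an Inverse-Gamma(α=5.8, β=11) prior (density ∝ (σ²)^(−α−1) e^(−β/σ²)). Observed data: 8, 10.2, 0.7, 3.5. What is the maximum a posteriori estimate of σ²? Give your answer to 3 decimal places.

Sum of squared deviations about the known mean: SS = (8−5)² + (10.2−5)² + (0.7−5)² + (3.5−5)² = 56.78.
The Normal likelihood contributes (σ²)^(−n/2) exp(−SS/(2σ²)), so the posterior is Inverse-Gamma(α + n/2, β + SS/2) = Inverse-Gamma(7.8, 39.39).
The mode of Inverse-Gamma(a, b) is b/(a+1) = 39.39/8.8 ≈ 4.476.

σ̂²_MAP = 4.476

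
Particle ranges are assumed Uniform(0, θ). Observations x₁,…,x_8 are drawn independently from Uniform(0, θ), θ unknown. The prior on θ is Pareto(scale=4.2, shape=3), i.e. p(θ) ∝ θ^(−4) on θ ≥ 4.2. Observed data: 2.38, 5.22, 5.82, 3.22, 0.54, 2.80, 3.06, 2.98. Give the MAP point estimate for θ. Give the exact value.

θ̂_MAP = 5.82

The Uniform(0, θ) likelihood is θ^(−n) for θ ≥ max(xᵢ), zero otherwise. Here max(xᵢ) = 5.82.
Posterior ∝ θ^(−4) · θ^(−8) = θ^(−12) on θ ≥ max(4.2, 5.82) = 5.82.
This density is strictly decreasing in θ, so the posterior mode lies at the lower boundary of the support.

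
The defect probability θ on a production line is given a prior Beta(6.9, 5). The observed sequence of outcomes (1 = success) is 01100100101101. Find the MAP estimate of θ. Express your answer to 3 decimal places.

θ̂_MAP = 0.540

Prior: Beta(6.9, 5).
Data: 7 successes in 14 trials (from the sequence). The binomial likelihood contributes θ^7(1−θ)^7, so the posterior is Beta(6.9+7, 5+7) = Beta(13.9, 12).
For Beta(a, b) with a, b > 1 the mode is (a−1)/(a+b−2) = 12.9/23.9 ≈ 0.540.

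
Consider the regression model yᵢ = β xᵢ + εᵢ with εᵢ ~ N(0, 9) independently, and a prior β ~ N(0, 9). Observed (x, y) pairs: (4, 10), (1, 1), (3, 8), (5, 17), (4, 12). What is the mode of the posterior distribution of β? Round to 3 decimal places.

β̂_MAP = 2.912

log p(β | y) = −Σ(yᵢ − βxᵢ)²/(2·9) − β²/(2·9) + const.
Setting the derivative to zero: Σxᵢ(yᵢ − βxᵢ)/9 − β/9 = 0, so β = Σxᵢyᵢ / (Σxᵢ² + σ²/τ²).
Σxᵢyᵢ = 4·10 + 1·1 + 3·8 + 5·17 + 4·12 = 198; Σxᵢ² = 67; σ²/τ² = 1.
β̂_MAP = 198 / (67 + 1) = 198/68 ≈ 2.912.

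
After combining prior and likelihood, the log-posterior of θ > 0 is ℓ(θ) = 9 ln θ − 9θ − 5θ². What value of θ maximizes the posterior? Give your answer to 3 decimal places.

ℓ'(θ) = 9/θ − 9 − 10θ. Setting this to zero and multiplying by θ: 10θ² + 9θ − 9 = 0.
θ = (−9 + √(9² + 4·10·9)) / (2·10) = (−9 + √441) / 20 = (−9 + 21)/20 = 3/5.
ℓ''(θ) = −9/θ² − 10 < 0, confirming a maximum.

θ̂_MAP = 0.600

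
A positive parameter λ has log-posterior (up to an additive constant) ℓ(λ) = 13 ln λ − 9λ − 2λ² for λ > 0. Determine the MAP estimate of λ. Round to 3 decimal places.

ℓ'(λ) = 13/λ − 9 − 4λ. Setting this to zero and multiplying by λ: 4λ² + 9λ − 13 = 0.
λ = (−9 + √(9² + 4·4·13)) / (2·4) = (−9 + √289) / 8 = (−9 + 17)/8 = 1.
ℓ''(λ) = −13/λ² − 4 < 0, confirming a maximum.

λ̂_MAP = 1.000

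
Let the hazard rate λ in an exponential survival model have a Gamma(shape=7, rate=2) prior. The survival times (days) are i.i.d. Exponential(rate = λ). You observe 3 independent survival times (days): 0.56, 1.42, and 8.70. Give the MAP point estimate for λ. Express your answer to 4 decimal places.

λ̂_MAP = 0.7098

The Exponential(rate=λ) likelihood is ∝ λ^n e^(−λΣtᵢ). Here n = 3 and Σtᵢ = 0.56 + 1.42 + 8.70 = 10.68.
Posterior ∝ λ^6e^(−2λ) · λ^3e^(−10.68λ) = λ^9e^(−12.68λ), i.e. Gamma(10, 12.68).
Mode = (a−1)/b = 9/12.68 ≈ 0.7098.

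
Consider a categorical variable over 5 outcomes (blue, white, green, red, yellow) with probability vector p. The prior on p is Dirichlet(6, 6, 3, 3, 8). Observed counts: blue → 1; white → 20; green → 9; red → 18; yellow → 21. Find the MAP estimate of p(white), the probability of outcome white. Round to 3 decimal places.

The posterior is Dirichlet(αᵢ + nᵢ) = Dirichlet(7, 26, 12, 21, 29).
For a Dirichlet(a₁,…,a_K) with all aᵢ > 1, the mode has j-th component (aⱼ − 1)/(Σaᵢ − K).
Here Σaᵢ = 95 and K = 5, so p(white) = (26 − 1)/(95 − 5) = 25/90 ≈ 0.278.

MAP estimate of p(white) = 0.278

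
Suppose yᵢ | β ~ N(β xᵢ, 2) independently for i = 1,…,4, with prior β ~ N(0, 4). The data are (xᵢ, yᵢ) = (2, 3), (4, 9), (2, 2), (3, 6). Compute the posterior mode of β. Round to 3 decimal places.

β̂_MAP = 1.910

log p(β | y) = −Σ(yᵢ − βxᵢ)²/(2·2) − β²/(2·4) + const.
Setting the derivative to zero: Σxᵢ(yᵢ − βxᵢ)/2 − β/4 = 0, so β = Σxᵢyᵢ / (Σxᵢ² + σ²/τ²).
Σxᵢyᵢ = 2·3 + 4·9 + 2·2 + 3·6 = 64; Σxᵢ² = 33; σ²/τ² = 0.5.
β̂_MAP = 64 / (33 + 0.5) = 64/33.5 ≈ 1.910.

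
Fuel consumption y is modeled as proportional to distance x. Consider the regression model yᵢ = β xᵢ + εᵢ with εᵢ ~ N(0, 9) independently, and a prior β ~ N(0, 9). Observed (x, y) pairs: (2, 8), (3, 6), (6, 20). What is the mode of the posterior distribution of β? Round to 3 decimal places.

log p(β | y) = −Σ(yᵢ − βxᵢ)²/(2·9) − β²/(2·9) + const.
Setting the derivative to zero: Σxᵢ(yᵢ − βxᵢ)/9 − β/9 = 0, so β = Σxᵢyᵢ / (Σxᵢ² + σ²/τ²).
Σxᵢyᵢ = 2·8 + 3·6 + 6·20 = 154; Σxᵢ² = 49; σ²/τ² = 1.
β̂_MAP = 154 / (49 + 1) = 154/50 ≈ 3.080.

β̂_MAP = 3.080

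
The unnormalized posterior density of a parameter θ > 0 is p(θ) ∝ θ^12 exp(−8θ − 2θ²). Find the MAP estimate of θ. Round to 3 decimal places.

ℓ'(θ) = 12/θ − 8 − 4θ. Setting this to zero and multiplying by θ: 4θ² + 8θ − 12 = 0.
θ = (−8 + √(8² + 4·4·12)) / (2·4) = (−8 + √256) / 8 = (−8 + 16)/8 = 1.
ℓ''(θ) = −12/θ² − 4 < 0, confirming a maximum.

θ̂_MAP = 1.000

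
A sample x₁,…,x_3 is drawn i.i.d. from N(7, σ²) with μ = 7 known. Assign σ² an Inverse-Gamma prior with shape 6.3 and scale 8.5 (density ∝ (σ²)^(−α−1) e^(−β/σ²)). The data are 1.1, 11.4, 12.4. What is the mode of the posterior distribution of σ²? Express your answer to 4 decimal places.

σ̂²_MAP = 5.7006

Sum of squared deviations about the known mean: SS = (1.1−7)² + (11.4−7)² + (12.4−7)² = 83.33.
The Normal likelihood contributes (σ²)^(−n/2) exp(−SS/(2σ²)), so the posterior is Inverse-Gamma(α + n/2, β + SS/2) = Inverse-Gamma(7.8, 50.165).
The mode of Inverse-Gamma(a, b) is b/(a+1) = 50.165/8.8 ≈ 5.7006.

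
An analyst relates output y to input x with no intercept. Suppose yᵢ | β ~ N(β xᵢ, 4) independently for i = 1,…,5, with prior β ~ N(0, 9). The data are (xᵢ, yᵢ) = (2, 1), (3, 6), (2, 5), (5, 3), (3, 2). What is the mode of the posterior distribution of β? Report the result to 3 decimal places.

log p(β | y) = −Σ(yᵢ − βxᵢ)²/(2·4) − β²/(2·9) + const.
Setting the derivative to zero: Σxᵢ(yᵢ − βxᵢ)/4 − β/9 = 0, so β = Σxᵢyᵢ / (Σxᵢ² + σ²/τ²).
Σxᵢyᵢ = 2·1 + 3·6 + 2·5 + 5·3 + 3·2 = 51; Σxᵢ² = 51; σ²/τ² = 4/9.
β̂_MAP = 51 / (51 + 4/9) = 51/(463/9) = 459/463 ≈ 0.991.

β̂_MAP = 0.991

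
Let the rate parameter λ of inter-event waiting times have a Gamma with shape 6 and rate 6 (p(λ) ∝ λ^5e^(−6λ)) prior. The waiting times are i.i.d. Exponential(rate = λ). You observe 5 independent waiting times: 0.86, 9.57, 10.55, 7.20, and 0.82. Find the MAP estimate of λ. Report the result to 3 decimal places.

The Exponential(rate=λ) likelihood is ∝ λ^n e^(−λΣtᵢ). Here n = 5 and Σtᵢ = 0.86 + 9.57 + 10.55 + 7.20 + 0.82 = 29.
Posterior ∝ λ^5e^(−6λ) · λ^5e^(−29λ) = λ^10e^(−35λ), i.e. Gamma(11, 35).
Mode = (a−1)/b = 10/35 ≈ 0.286.

λ̂_MAP = 0.286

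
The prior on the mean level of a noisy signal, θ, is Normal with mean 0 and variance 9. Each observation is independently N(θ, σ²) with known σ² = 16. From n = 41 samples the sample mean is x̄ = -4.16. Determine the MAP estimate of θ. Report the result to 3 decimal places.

n = 41, x̄ = -4.16.
For a Normal prior and Normal likelihood with known variance, the posterior is Normal; its mode equals its mean, the precision-weighted average.
Prior precision 1/σ₀² = 1/9; data precision n/σ² = 41/16 = 2.5625.
θ̂ = ((1/9)·0 + 2.5625·(-4.16)) / (1/9 + 2.5625) = (-10.66)/(385/144) = -38376/9625 ≈ -3.987.

θ̂_MAP = -3.987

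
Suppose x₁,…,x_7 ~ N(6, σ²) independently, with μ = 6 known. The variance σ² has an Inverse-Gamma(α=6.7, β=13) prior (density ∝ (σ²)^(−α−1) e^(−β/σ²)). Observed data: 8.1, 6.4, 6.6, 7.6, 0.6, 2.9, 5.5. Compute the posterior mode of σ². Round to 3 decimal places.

σ̂²_MAP = 3.237

Sum of squared deviations about the known mean: SS = (8.1−6)² + (6.4−6)² + (6.6−6)² + (7.6−6)² + (0.6−6)² + (2.9−6)² + (5.5−6)² = 46.51.
The Normal likelihood contributes (σ²)^(−n/2) exp(−SS/(2σ²)), so the posterior is Inverse-Gamma(α + n/2, β + SS/2) = Inverse-Gamma(10.2, 36.255).
The mode of Inverse-Gamma(a, b) is b/(a+1) = 36.255/11.2 ≈ 3.237.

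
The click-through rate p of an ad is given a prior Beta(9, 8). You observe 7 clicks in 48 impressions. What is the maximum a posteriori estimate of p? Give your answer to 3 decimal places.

Prior: Beta(9, 8).
Data: 7 successes in 48 trials. The binomial likelihood contributes p^7(1−p)^41, so the posterior is Beta(9+7, 8+41) = Beta(16, 49).
For Beta(a, b) with a, b > 1 the mode is (a−1)/(a+b−2) = 15/63 ≈ 0.238.

p̂_MAP = 0.238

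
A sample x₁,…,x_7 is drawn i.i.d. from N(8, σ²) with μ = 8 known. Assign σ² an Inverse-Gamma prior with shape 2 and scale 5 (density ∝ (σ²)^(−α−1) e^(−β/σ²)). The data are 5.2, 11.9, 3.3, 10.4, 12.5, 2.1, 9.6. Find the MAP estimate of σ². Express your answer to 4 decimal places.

σ̂²_MAP = 9.1169

Sum of squared deviations about the known mean: SS = (5.2−8)² + (11.9−8)² + (3.3−8)² + (10.4−8)² + (12.5−8)² + (2.1−8)² + (9.6−8)² = 108.52.
The Normal likelihood contributes (σ²)^(−n/2) exp(−SS/(2σ²)), so the posterior is Inverse-Gamma(α + n/2, β + SS/2) = Inverse-Gamma(5.5, 59.26).
The mode of Inverse-Gamma(a, b) is b/(a+1) = 59.26/6.5 ≈ 9.1169.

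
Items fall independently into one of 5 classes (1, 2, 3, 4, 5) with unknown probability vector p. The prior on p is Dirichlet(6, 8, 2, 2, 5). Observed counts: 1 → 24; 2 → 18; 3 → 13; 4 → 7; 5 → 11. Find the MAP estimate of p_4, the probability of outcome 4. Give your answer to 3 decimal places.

MAP estimate: 0.088

The posterior is Dirichlet(αᵢ + nᵢ) = Dirichlet(30, 26, 15, 9, 16).
For a Dirichlet(a₁,…,a_K) with all aᵢ > 1, the mode has j-th component (aⱼ − 1)/(Σaᵢ − K).
Here Σaᵢ = 96 and K = 5, so p_4 = (9 − 1)/(96 − 5) = 8/91 ≈ 0.088.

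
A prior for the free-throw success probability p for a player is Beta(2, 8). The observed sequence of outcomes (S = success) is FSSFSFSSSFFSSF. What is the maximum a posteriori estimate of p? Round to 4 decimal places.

p̂_MAP = 0.4091

Prior: Beta(2, 8).
Data: 8 successes in 14 trials (from the sequence). The binomial likelihood contributes p^8(1−p)^6, so the posterior is Beta(2+8, 8+6) = Beta(10, 14).
For Beta(a, b) with a, b > 1 the mode is (a−1)/(a+b−2) = 9/22 ≈ 0.4091.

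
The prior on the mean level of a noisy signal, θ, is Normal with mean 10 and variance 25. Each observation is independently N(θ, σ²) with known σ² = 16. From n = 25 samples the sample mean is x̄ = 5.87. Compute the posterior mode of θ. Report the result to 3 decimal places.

n = 25, x̄ = 5.87.
For a Normal prior and Normal likelihood with known variance, the posterior is Normal; its mode equals its mean, the precision-weighted average.
Prior precision 1/σ₀² = 1/25 = 0.04; data precision n/σ² = 25/16 = 1.5625.
θ̂ = (0.04·10 + 1.5625·5.87) / (0.04 + 1.5625) = 9.571875/1.6025 = 15315/2564 ≈ 5.973.

θ̂_MAP = 5.973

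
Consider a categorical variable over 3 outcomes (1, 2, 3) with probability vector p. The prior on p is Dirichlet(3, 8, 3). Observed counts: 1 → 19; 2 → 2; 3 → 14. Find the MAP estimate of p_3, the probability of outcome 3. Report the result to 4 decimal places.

The posterior is Dirichlet(αᵢ + nᵢ) = Dirichlet(22, 10, 17).
For a Dirichlet(a₁,…,a_K) with all aᵢ > 1, the mode has j-th component (aⱼ − 1)/(Σaᵢ − K).
Here Σaᵢ = 49 and K = 3, so p_3 = (17 − 1)/(49 − 3) = 16/46 ≈ 0.3478.

MAP estimate: 0.3478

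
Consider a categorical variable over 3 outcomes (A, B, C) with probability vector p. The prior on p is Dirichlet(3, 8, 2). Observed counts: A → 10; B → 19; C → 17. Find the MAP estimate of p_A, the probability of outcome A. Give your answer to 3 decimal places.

MAP estimate of p_A = 0.214

The posterior is Dirichlet(αᵢ + nᵢ) = Dirichlet(13, 27, 19).
For a Dirichlet(a₁,…,a_K) with all aᵢ > 1, the mode has j-th component (aⱼ − 1)/(Σaᵢ − K).
Here Σaᵢ = 59 and K = 3, so p_A = (13 − 1)/(59 − 3) = 12/56 ≈ 0.214.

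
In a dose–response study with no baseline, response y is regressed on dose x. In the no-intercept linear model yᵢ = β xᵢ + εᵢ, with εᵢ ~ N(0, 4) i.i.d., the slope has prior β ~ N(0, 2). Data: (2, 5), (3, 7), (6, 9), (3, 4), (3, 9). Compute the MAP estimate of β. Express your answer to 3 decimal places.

log p(β | y) = −Σ(yᵢ − βxᵢ)²/(2·4) − β²/(2·2) + const.
Setting the derivative to zero: Σxᵢ(yᵢ − βxᵢ)/4 − β/2 = 0, so β = Σxᵢyᵢ / (Σxᵢ² + σ²/τ²).
Σxᵢyᵢ = 2·5 + 3·7 + 6·9 + 3·4 + 3·9 = 124; Σxᵢ² = 67; σ²/τ² = 2.
β̂_MAP = 124 / (67 + 2) = 124/69 ≈ 1.797.

β̂_MAP = 1.797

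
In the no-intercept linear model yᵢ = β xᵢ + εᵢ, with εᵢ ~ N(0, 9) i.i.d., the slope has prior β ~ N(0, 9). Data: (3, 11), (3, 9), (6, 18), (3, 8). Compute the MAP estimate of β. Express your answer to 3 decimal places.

β̂_MAP = 3.000

log p(β | y) = −Σ(yᵢ − βxᵢ)²/(2·9) − β²/(2·9) + const.
Setting the derivative to zero: Σxᵢ(yᵢ − βxᵢ)/9 − β/9 = 0, so β = Σxᵢyᵢ / (Σxᵢ² + σ²/τ²).
Σxᵢyᵢ = 3·11 + 3·9 + 6·18 + 3·8 = 192; Σxᵢ² = 63; σ²/τ² = 1.
β̂_MAP = 192 / (63 + 1) = 192/64 ≈ 3.000.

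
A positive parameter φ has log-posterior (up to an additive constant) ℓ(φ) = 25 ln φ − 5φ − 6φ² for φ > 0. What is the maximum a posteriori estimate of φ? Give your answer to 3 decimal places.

φ̂_MAP = 1.250

ℓ'(φ) = 25/φ − 5 − 12φ. Setting this to zero and multiplying by φ: 12φ² + 5φ − 25 = 0.
φ = (−5 + √(5² + 4·12·25)) / (2·12) = (−5 + √1225) / 24 = (−5 + 35)/24 = 5/4.
ℓ''(φ) = −25/φ² − 12 < 0, confirming a maximum.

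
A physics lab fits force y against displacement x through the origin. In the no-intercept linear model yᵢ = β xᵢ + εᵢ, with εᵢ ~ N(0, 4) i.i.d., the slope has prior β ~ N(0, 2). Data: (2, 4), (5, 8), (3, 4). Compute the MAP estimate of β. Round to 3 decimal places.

β̂_MAP = 1.500

log p(β | y) = −Σ(yᵢ − βxᵢ)²/(2·4) − β²/(2·2) + const.
Setting the derivative to zero: Σxᵢ(yᵢ − βxᵢ)/4 − β/2 = 0, so β = Σxᵢyᵢ / (Σxᵢ² + σ²/τ²).
Σxᵢyᵢ = 2·4 + 5·8 + 3·4 = 60; Σxᵢ² = 38; σ²/τ² = 2.
β̂_MAP = 60 / (38 + 2) = 60/40 ≈ 1.500.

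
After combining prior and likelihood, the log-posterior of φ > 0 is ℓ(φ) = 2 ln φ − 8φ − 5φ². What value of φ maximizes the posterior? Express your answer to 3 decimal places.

ℓ'(φ) = 2/φ − 8 − 10φ. Setting this to zero and multiplying by φ: 10φ² + 8φ − 2 = 0.
φ = (−8 + √(8² + 4·10·2)) / (2·10) = (−8 + √144) / 20 = (−8 + 12)/20 = 1/5.
ℓ''(φ) = −2/φ² − 10 < 0, confirming a maximum.

φ̂_MAP = 0.200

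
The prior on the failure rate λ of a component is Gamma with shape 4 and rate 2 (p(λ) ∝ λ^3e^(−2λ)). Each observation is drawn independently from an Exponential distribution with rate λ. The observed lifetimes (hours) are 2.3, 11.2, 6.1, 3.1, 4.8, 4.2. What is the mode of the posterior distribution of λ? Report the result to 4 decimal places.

The Exponential(rate=λ) likelihood is ∝ λ^n e^(−λΣtᵢ). Here n = 6 and Σtᵢ = 2.3 + 11.2 + 6.1 + 3.1 + 4.8 + 4.2 = 31.7.
Posterior ∝ λ^3e^(−2λ) · λ^6e^(−31.7λ) = λ^9e^(−33.7λ), i.e. Gamma(10, 33.7).
Mode = (a−1)/b = 9/33.7 ≈ 0.2671.

λ̂_MAP = 0.2671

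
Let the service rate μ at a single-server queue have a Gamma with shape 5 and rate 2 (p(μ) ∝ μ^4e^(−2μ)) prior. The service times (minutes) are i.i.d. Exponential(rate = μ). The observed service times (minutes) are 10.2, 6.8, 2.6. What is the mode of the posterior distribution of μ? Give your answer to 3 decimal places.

μ̂_MAP = 0.324

The Exponential(rate=μ) likelihood is ∝ μ^n e^(−μΣtᵢ). Here n = 3 and Σtᵢ = 10.2 + 6.8 + 2.6 = 19.6.
Posterior ∝ μ^4e^(−2μ) · μ^3e^(−19.6μ) = μ^7e^(−21.6μ), i.e. Gamma(8, 21.6).
Mode = (a−1)/b = 7/21.6 ≈ 0.324.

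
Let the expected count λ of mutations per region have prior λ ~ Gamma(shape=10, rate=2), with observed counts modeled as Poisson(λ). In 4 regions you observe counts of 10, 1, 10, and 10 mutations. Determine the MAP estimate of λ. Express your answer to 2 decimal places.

Σxᵢ = 10+1+10+10 = 31, with n = 4.
Posterior ∝ λ^9e^(−2λ) · λ^31e^(−4λ) = λ^40e^(−6λ), i.e. Gamma(shape=41, rate=6).
The mode of a Gamma(a, b) with a ≥ 1 (shape–rate) is (a−1)/b = 40/6 ≈ 6.67.

λ̂_MAP = 6.67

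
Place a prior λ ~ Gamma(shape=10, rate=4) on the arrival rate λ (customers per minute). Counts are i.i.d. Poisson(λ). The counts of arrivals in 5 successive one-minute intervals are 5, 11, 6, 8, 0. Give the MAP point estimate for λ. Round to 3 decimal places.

λ̂_MAP = 4.333

Σxᵢ = 5+11+6+8+0 = 30, with n = 5.
Posterior ∝ λ^9e^(−4λ) · λ^30e^(−5λ) = λ^39e^(−9λ), i.e. Gamma(shape=40, rate=9).
The mode of a Gamma(a, b) with a ≥ 1 (shape–rate) is (a−1)/b = 39/9 ≈ 4.333.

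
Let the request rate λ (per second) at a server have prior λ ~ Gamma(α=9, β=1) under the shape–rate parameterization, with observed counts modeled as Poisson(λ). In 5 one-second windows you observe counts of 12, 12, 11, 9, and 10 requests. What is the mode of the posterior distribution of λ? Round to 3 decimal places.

Σxᵢ = 12+12+11+9+10 = 54, with n = 5.
Posterior ∝ λ^8e^(−1λ) · λ^54e^(−5λ) = λ^62e^(−6λ), i.e. Gamma(shape=63, rate=6).
The mode of a Gamma(a, b) with a ≥ 1 (shape–rate) is (a−1)/b = 62/6 ≈ 10.333.

λ̂_MAP = 10.333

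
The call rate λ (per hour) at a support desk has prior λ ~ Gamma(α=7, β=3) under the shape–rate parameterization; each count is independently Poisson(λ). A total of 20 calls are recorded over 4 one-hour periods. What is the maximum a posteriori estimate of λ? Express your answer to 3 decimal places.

Σxᵢ = 20, n = 4.
Posterior ∝ λ^6e^(−3λ) · λ^20e^(−4λ) = λ^26e^(−7λ), i.e. Gamma(shape=27, rate=7).
The mode of a Gamma(a, b) with a ≥ 1 (shape–rate) is (a−1)/b = 26/7 ≈ 3.714.

λ̂_MAP = 3.714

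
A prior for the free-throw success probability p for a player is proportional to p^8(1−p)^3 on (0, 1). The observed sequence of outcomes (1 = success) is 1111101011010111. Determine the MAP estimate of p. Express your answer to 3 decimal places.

The prior density ∝ p^8(1−p)^3 is the kernel of Beta(9, 4).
Data: 12 successes in 16 trials (from the sequence). The binomial likelihood contributes p^12(1−p)^4, so the posterior is Beta(9+12, 4+4) = Beta(21, 8).
For Beta(a, b) with a, b > 1 the mode is (a−1)/(a+b−2) = 20/27 ≈ 0.741.

p̂_MAP = 0.741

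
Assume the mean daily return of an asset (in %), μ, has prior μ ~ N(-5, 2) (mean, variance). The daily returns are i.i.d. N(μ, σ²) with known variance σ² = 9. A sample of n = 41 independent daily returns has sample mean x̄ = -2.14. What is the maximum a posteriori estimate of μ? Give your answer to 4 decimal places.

μ̂_MAP = -2.4229

n = 41, x̄ = -2.14.
For a Normal prior and Normal likelihood with known variance, the posterior is Normal; its mode equals its mean, the precision-weighted average.
Prior precision 1/σ₀² = 1/2 = 0.5; data precision n/σ² = 41/9.
μ̂ = (0.5·(-5) + (41/9)·(-2.14)) / (0.5 + 41/9) = (-2756/225)/(91/18) = -424/175 ≈ -2.4229.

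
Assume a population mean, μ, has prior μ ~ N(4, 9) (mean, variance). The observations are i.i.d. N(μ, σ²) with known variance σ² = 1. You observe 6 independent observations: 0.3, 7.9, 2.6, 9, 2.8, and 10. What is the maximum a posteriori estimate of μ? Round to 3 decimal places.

μ̂_MAP = 5.407

n = 6; x̄ = (0.3 + 7.9 + 2.6 + 9 + 2.8 + 10)/6 = 32.6/6 = 163/30 ≈ 5.4333.
For a Normal prior and Normal likelihood with known variance, the posterior is Normal; its mode equals its mean, the precision-weighted average.
Prior precision 1/σ₀² = 1/9; data precision n/σ² = 6/1 = 6.
μ̂ = ((1/9)·4 + 6·(163/30)) / (1/9 + 6) = (1487/45)/(55/9) = 1487/275 ≈ 5.407.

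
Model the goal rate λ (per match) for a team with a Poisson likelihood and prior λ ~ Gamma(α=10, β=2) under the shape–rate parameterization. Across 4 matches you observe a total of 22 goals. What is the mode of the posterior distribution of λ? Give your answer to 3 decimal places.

Σxᵢ = 22, n = 4.
Posterior ∝ λ^9e^(−2λ) · λ^22e^(−4λ) = λ^31e^(−6λ), i.e. Gamma(shape=32, rate=6).
The mode of a Gamma(a, b) with a ≥ 1 (shape–rate) is (a−1)/b = 31/6 ≈ 5.167.

λ̂_MAP = 5.167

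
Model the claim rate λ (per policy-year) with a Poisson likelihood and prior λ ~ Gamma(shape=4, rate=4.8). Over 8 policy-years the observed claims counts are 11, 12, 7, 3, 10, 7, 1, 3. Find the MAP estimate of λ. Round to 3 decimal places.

Σxᵢ = 11+12+7+3+10+7+1+3 = 54, with n = 8.
Posterior ∝ λ^3e^(−4.8λ) · λ^54e^(−8λ) = λ^57e^(−12.8λ), i.e. Gamma(shape=58, rate=12.8).
The mode of a Gamma(a, b) with a ≥ 1 (shape–rate) is (a−1)/b = 57/12.8 ≈ 4.453.

λ̂_MAP = 4.453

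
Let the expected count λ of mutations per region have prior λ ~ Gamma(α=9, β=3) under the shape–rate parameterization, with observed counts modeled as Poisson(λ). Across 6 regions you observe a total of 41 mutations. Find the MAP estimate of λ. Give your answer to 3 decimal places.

λ̂_MAP = 5.444

Σxᵢ = 41, n = 6.
Posterior ∝ λ^8e^(−3λ) · λ^41e^(−6λ) = λ^49e^(−9λ), i.e. Gamma(shape=50, rate=9).
The mode of a Gamma(a, b) with a ≥ 1 (shape–rate) is (a−1)/b = 49/9 ≈ 5.444.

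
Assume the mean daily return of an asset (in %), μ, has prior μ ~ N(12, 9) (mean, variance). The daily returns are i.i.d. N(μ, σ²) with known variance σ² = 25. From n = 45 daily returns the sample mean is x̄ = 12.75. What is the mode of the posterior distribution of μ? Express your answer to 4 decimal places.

n = 45, x̄ = 12.75.
For a Normal prior and Normal likelihood with known variance, the posterior is Normal; its mode equals its mean, the precision-weighted average.
Prior precision 1/σ₀² = 1/9; data precision n/σ² = 45/25 = 1.8.
μ̂ = ((1/9)·12 + 1.8·12.75) / (1/9 + 1.8) = (1457/60)/(86/45) = 4371/344 ≈ 12.7064.

μ̂_MAP = 12.7064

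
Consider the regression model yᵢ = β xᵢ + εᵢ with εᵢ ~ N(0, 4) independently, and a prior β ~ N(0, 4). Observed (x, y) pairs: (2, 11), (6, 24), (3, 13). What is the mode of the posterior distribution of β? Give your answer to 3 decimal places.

β̂_MAP = 4.100

log p(β | y) = −Σ(yᵢ − βxᵢ)²/(2·4) − β²/(2·4) + const.
Setting the derivative to zero: Σxᵢ(yᵢ − βxᵢ)/4 − β/4 = 0, so β = Σxᵢyᵢ / (Σxᵢ² + σ²/τ²).
Σxᵢyᵢ = 2·11 + 6·24 + 3·13 = 205; Σxᵢ² = 49; σ²/τ² = 1.
β̂_MAP = 205 / (49 + 1) = 205/50 ≈ 4.100.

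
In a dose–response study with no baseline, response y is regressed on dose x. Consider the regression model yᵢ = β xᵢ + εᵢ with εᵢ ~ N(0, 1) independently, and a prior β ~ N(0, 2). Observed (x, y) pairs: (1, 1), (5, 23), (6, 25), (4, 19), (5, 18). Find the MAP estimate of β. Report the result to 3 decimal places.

log p(β | y) = −Σ(yᵢ − βxᵢ)²/(2·1) − β²/(2·2) + const.
Setting the derivative to zero: Σxᵢ(yᵢ − βxᵢ)/1 − β/2 = 0, so β = Σxᵢyᵢ / (Σxᵢ² + σ²/τ²).
Σxᵢyᵢ = 1·1 + 5·23 + 6·25 + 4·19 + 5·18 = 432; Σxᵢ² = 103; σ²/τ² = 0.5.
β̂_MAP = 432 / (103 + 0.5) = 432/103.5 ≈ 4.174.

β̂_MAP = 4.174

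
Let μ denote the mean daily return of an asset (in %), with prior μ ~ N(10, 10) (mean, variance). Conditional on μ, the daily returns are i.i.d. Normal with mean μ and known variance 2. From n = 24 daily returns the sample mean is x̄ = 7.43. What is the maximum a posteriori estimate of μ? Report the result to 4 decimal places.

μ̂_MAP = 7.4512

n = 24, x̄ = 7.43.
For a Normal prior and Normal likelihood with known variance, the posterior is Normal; its mode equals its mean, the precision-weighted average.
Prior precision 1/σ₀² = 1/10 = 0.1; data precision n/σ² = 24/2 = 12.
μ̂ = (0.1·10 + 12·7.43) / (0.1 + 12) = 90.16/12.1 = 4508/605 ≈ 7.4512.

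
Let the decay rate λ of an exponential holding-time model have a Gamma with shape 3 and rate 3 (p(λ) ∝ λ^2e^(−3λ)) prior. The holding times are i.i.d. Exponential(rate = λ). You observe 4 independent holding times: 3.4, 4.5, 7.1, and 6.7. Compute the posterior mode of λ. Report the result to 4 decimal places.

λ̂_MAP = 0.2429

The Exponential(rate=λ) likelihood is ∝ λ^n e^(−λΣtᵢ). Here n = 4 and Σtᵢ = 3.4 + 4.5 + 7.1 + 6.7 = 21.7.
Posterior ∝ λ^2e^(−3λ) · λ^4e^(−21.7λ) = λ^6e^(−24.7λ), i.e. Gamma(7, 24.7).
Mode = (a−1)/b = 6/24.7 ≈ 0.2429.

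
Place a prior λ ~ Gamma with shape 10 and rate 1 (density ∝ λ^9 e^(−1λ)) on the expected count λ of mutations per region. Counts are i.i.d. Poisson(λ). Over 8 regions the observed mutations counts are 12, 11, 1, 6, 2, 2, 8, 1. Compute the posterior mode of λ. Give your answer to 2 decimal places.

Σxᵢ = 12+11+1+6+2+2+8+1 = 43, with n = 8.
Posterior ∝ λ^9e^(−1λ) · λ^43e^(−8λ) = λ^52e^(−9λ), i.e. Gamma(shape=53, rate=9).
The mode of a Gamma(a, b) with a ≥ 1 (shape–rate) is (a−1)/b = 52/9 ≈ 5.78.

λ̂_MAP = 5.78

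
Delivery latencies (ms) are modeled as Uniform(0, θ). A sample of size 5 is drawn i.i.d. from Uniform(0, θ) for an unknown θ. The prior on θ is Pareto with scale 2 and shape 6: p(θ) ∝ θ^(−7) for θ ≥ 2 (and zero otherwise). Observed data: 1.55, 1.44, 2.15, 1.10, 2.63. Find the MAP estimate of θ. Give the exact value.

The Uniform(0, θ) likelihood is θ^(−n) for θ ≥ max(xᵢ), zero otherwise. Here max(xᵢ) = 2.63.
Posterior ∝ θ^(−7) · θ^(−5) = θ^(−12) on θ ≥ max(2, 2.63) = 2.63.
This density is strictly decreasing in θ, so the posterior mode lies at the lower boundary of the support.

θ̂_MAP = 2.63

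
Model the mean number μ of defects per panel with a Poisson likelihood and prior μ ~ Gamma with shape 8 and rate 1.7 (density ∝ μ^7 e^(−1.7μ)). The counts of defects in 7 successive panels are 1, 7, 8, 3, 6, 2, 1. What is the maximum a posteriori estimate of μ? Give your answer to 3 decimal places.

μ̂_MAP = 4.023

Σxᵢ = 1+7+8+3+6+2+1 = 28, with n = 7.
Posterior ∝ μ^7e^(−1.7μ) · μ^28e^(−7μ) = μ^35e^(−8.7μ), i.e. Gamma(shape=36, rate=8.7).
The mode of a Gamma(a, b) with a ≥ 1 (shape–rate) is (a−1)/b = 35/8.7 ≈ 4.023.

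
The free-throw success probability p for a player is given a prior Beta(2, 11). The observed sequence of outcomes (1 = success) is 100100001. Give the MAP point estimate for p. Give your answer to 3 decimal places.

p̂_MAP = 0.200

Prior: Beta(2, 11).
Data: 3 successes in 9 trials (from the sequence). The binomial likelihood contributes p^3(1−p)^6, so the posterior is Beta(2+3, 11+6) = Beta(5, 17).
For Beta(a, b) with a, b > 1 the mode is (a−1)/(a+b−2) = 4/20 ≈ 0.200.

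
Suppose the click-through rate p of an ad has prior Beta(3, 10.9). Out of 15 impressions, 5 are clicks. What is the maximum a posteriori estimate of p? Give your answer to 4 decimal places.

p̂_MAP = 0.2602

Prior: Beta(3, 10.9).
Data: 5 successes in 15 trials. The binomial likelihood contributes p^5(1−p)^10, so the posterior is Beta(3+5, 10.9+10) = Beta(8, 20.9).
For Beta(a, b) with a, b > 1 the mode is (a−1)/(a+b−2) = 7/26.9 ≈ 0.2602.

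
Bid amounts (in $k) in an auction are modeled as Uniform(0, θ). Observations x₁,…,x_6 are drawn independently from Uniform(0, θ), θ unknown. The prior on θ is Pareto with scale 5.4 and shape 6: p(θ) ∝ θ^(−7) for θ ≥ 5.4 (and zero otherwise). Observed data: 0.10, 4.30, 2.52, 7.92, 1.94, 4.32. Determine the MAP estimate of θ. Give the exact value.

θ̂_MAP = 7.92

The Uniform(0, θ) likelihood is θ^(−n) for θ ≥ max(xᵢ), zero otherwise. Here max(xᵢ) = 7.92.
Posterior ∝ θ^(−7) · θ^(−6) = θ^(−13) on θ ≥ max(5.4, 7.92) = 7.92.
This density is strictly decreasing in θ, so the posterior mode lies at the lower boundary of the support.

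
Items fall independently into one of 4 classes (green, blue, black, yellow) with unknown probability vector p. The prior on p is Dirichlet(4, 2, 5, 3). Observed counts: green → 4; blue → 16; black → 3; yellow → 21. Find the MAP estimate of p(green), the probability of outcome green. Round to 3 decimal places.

The posterior is Dirichlet(αᵢ + nᵢ) = Dirichlet(8, 18, 8, 24).
For a Dirichlet(a₁,…,a_K) with all aᵢ > 1, the mode has j-th component (aⱼ − 1)/(Σaᵢ − K).
Here Σaᵢ = 58 and K = 4, so p(green) = (8 − 1)/(58 − 4) = 7/54 ≈ 0.130.

MAP estimate of p(green) = 0.130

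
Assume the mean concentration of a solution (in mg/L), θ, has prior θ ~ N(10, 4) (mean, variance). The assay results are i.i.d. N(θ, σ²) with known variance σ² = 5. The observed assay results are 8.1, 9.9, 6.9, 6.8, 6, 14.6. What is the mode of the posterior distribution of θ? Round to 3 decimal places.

n = 6; x̄ = (8.1 + 9.9 + 6.9 + 6.8 + 6 + 14.6)/6 = 52.3/6 = 523/60 ≈ 8.7167.
For a Normal prior and Normal likelihood with known variance, the posterior is Normal; its mode equals its mean, the precision-weighted average.
Prior precision 1/σ₀² = 1/4 = 0.25; data precision n/σ² = 6/5 = 1.2.
θ̂ = (0.25·10 + 1.2·(523/60)) / (0.25 + 1.2) = 12.96/1.45 = 1296/145 ≈ 8.938.

θ̂_MAP = 8.938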